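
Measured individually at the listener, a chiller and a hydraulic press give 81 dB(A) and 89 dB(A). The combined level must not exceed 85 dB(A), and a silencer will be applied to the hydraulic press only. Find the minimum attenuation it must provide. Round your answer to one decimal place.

6.2 dB

Everything except the hydraulic press sums to 10^(81/10) = 1.259e+08 in linear terms, 81.00 dB(A).
To meet 85 dB(A) overall, the treated hydraulic press may contribute at most 10^(85/10) − 1.259e+08 = 1.903e+08, i.e. 82.80 dB(A).
So the hydraulic press must be reduced from 89 to 82.80 dB(A): IL = 6.20 dB.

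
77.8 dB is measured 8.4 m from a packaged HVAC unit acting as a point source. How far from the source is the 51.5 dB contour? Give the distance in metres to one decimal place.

173.5 m

For a point source L₁ − L₂ = 20·log₁₀(r₂/r₁), so r₂ = r₁·10^((L₁−L₂)/20).
r₂ = 8.4·10^((77.8−51.5)/20) = 8.4·10^(26.3/20) = 173.49 m.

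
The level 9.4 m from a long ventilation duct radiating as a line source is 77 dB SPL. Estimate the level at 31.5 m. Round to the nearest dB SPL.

For a line source, L₂ = L₁ − 10·log₁₀(r₂/r₁).
L₂ = 77 − 10·log₁₀(31.5/9.4) = 77 − 5.252 = 71.75 dB SPL.

72 dB SPL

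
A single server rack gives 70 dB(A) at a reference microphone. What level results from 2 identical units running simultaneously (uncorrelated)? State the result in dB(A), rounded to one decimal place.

73.0 dB(A)

With 2 equal, uncorrelated contributions the intensity is 2× that of one unit, giving a rise of 10·log₁₀ 2.
L_total = 70 + 10·log₁₀(2) = 70 + 3.010 = 73.01 dB(A).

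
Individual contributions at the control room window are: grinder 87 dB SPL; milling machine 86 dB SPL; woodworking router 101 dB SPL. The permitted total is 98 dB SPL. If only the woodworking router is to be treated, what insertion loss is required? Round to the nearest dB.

Fixed contribution from the other sources: Σ 10^(L/10) = 10^(87/10) + 10^(86/10) = 8.993e+08 (89.54 dB SPL).
To meet 98 dB SPL overall, the treated woodworking router may contribute at most 10^(98/10) − 8.993e+08 = 5.410e+09, i.e. 97.33 dB SPL.
So the woodworking router must be reduced from 101 to 97.33 dB SPL: IL = 3.67 dB.

4 dB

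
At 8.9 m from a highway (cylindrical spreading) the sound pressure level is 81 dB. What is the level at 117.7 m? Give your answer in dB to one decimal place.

For a line source, L₂ = L₁ − 10·log₁₀(r₂/r₁).
L₂ = 81 − 10·log₁₀(117.7/8.9) = 81 − 11.214 = 69.79 dB.

69.8 dB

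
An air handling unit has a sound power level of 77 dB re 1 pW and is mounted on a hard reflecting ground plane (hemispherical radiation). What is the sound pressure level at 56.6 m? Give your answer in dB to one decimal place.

34.0 dB

L_p = L_w − 10·log₁₀(2π·r²) with r = 56.6 m.
2π·r² = 2.013e+04 m², 10·log₁₀ of that is 43.038 dB.
L_p = 77 − 43.038 = 33.96 dB.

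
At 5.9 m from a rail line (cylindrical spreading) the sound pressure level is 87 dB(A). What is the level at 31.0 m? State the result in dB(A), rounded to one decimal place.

79.8 dB(A)

Cylindrical spreading from a line source gives a 10·log₁₀(r₂/r₁) drop.
L₂ = 87 − 10·log₁₀(31.0/5.9) = 87 − 7.205 = 79.79 dB(A).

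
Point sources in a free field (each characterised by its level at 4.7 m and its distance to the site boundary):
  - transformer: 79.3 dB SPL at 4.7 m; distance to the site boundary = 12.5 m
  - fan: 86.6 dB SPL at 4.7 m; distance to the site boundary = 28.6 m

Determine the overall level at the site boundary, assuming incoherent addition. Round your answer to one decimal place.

73.9 dB SPL

First find each source's level at the receiver (point-source: −20·log₁₀(r/r_ref)), then combine on an intensity basis.
transformer: 79.3 − 20·log₁₀(12.5/4.7) = 79.3 − 8.50 = 70.80 dB SPL.
fan: 86.6 − 20·log₁₀(28.6/4.7) = 86.6 − 15.69 = 70.91 dB SPL.
Σ 10^(L/10) = 2.438e+07 → L_total = 10·log₁₀(2.438e+07) = 73.87 dB SPL.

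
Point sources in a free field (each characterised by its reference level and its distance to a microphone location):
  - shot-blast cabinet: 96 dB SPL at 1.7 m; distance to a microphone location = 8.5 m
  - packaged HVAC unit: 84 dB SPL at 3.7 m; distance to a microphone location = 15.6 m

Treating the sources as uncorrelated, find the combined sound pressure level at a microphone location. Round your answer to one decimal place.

Apply inverse-square spreading to bring every level to the receiver, then sum 10^(L/10).
shot-blast cabinet: 96 − 20·log₁₀(8.5/1.7) = 96 − 13.98 = 82.02 dB SPL.
packaged HVAC unit: 84 − 20·log₁₀(15.6/3.7) = 84 − 12.50 = 71.50 dB SPL.
Σ 10^(L/10) = 1.734e+08 → L_total = 10·log₁₀(1.734e+08) = 82.39 dB SPL.

82.4 dB SPL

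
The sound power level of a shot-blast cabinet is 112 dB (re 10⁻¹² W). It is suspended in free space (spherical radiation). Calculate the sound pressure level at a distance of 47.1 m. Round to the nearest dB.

Free-field spherical radiation: L_p = L_w − 10·log₁₀(4π·r²), r = 47.1 m.
4π·r² = 2.788e+04 m², 10·log₁₀ of that is 44.453 dB.
L_p = 112 − 44.453 = 67.55 dB.

68 dB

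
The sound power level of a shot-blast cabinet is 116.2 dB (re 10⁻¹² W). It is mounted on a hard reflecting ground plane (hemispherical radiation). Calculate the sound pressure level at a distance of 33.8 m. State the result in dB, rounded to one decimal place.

77.6 dB

The power spreads over a hemisphere of area 2π·r², so L_p = L_w − 10·log₁₀(2π·r²).
2π·r² = 7178 m², 10·log₁₀ of that is 38.560 dB.
L_p = 116.2 − 38.560 = 77.64 dB.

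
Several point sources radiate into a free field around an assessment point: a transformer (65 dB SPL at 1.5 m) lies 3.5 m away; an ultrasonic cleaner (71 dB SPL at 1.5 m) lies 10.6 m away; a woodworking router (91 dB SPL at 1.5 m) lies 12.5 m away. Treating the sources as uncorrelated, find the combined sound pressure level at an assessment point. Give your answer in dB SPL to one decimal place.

72.8 dB SPL

Apply inverse-square spreading to bring every level to the receiver, then sum 10^(L/10).
transformer: 65 − 20·log₁₀(3.5/1.5) = 65 − 7.36 = 57.64 dB SPL.
ultrasonic cleaner: 71 − 20·log₁₀(10.6/1.5) = 71 − 16.98 = 54.02 dB SPL.
woodworking router: 91 − 20·log₁₀(12.5/1.5) = 91 − 18.42 = 72.58 dB SPL.
Σ 10^(L/10) = 1.896e+07 → L_total = 10·log₁₀(1.896e+07) = 72.78 dB SPL.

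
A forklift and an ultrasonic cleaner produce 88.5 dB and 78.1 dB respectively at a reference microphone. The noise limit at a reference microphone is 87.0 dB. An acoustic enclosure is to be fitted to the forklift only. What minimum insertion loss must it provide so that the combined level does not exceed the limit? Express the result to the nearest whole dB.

The untreated sources together contribute 10^(78.1/10) = 6.457e+07, i.e. 78.10 dB.
The limit corresponds to 10^(87.0/10) = 5.012e+08; subtracting the fixed part leaves 4.366e+08 for the forklift, i.e. 86.40 dB.
Required insertion loss = 88.5 − 86.40 = 2.10 dB.

2 dB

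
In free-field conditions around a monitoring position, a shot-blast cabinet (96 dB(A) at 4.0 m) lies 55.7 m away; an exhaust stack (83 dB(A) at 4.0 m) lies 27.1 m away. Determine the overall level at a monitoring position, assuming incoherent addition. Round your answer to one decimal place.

74.0 dB(A)

First find each source's level at the receiver (point-source: −20·log₁₀(r/r_ref)), then combine on an intensity basis.
shot-blast cabinet: 96 − 20·log₁₀(55.7/4.0) = 96 − 22.88 = 73.12 dB(A).
exhaust stack: 83 − 20·log₁₀(27.1/4.0) = 83 − 16.62 = 66.38 dB(A).
Σ 10^(L/10) = 2.488e+07 → L_total = 10·log₁₀(2.488e+07) = 73.96 dB(A).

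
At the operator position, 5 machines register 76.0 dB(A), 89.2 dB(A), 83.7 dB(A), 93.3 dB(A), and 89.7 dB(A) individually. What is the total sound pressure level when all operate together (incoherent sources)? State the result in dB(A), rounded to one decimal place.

Incoherent sources combine by intensity addition: L_total = 10·log₁₀(Σ 10^(L_i/10)).
Σ 10^(L/10) = 10^(76.0/10) + 10^(89.2/10) + 10^(83.7/10) + 10^(93.3/10) + 10^(89.7/10) = 4.177e+09.
L_total = 10·log₁₀(4.177e+09) = 96.21 dB(A).

96.2 dB(A)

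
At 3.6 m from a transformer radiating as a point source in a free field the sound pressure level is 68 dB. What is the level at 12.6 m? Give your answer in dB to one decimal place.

Point-source attenuation: ΔL = 20·log₁₀(r₂/r₁) = 20·log₁₀(12.6/3.6) = 10.881 dB.
L₂ = 68 − 20·log₁₀(12.6/3.6) = 68 − 10.881 = 57.12 dB.

57.1 dB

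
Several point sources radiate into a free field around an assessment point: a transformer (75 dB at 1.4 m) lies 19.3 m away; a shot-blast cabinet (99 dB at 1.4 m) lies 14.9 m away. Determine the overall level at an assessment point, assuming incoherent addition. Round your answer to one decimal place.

78.5 dB

Propagate each source to the receiver with L = L_ref − 20·log₁₀(r/r_ref), then add intensities.
transformer: 75 − 20·log₁₀(19.3/1.4) = 75 − 22.79 = 52.21 dB.
shot-blast cabinet: 99 − 20·log₁₀(14.9/1.4) = 99 − 20.54 = 78.46 dB.
Σ 10^(L/10) = 7.029e+07 → L_total = 10·log₁₀(7.029e+07) = 78.47 dB.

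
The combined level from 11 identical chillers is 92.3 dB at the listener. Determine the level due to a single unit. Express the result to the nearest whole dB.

82 dB

For N identical incoherent sources L_total = L₁ + 10·log₁₀ N, so L₁ = 92.3 − 10·log₁₀(11) = 92.3 − 10.414.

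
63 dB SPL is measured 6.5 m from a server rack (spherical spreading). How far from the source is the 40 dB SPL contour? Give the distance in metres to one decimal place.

91.8 m

For a point source L₁ − L₂ = 20·log₁₀(r₂/r₁), so r₂ = r₁·10^((L₁−L₂)/20).
r₂ = 6.5·10^((63−40)/20) = 6.5·10^(23.0/20) = 91.81 m.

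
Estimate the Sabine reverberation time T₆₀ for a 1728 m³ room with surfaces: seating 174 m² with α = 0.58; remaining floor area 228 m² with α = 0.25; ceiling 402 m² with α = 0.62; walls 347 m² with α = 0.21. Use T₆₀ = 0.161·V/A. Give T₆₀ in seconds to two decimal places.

Total absorption A = 174·0.58 + 228·0.25 + 402·0.62 + 347·0.21 = 480.03 m² sabins.
T₆₀ = 0.161 × 1728 / 480.03 = 0.580 s.

0.58 s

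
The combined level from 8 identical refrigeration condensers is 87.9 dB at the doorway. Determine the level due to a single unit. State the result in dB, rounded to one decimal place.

8 equal contributions raise the level by 10·log₁₀ 8 = 9.031 dB, so each unit alone gives 87.9 − 9.031.

78.9 dB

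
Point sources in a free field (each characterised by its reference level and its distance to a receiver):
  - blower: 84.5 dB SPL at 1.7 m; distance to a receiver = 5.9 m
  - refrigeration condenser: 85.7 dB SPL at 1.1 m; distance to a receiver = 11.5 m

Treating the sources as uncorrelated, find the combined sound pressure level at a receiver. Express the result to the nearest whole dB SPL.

Apply inverse-square spreading to bring every level to the receiver, then sum 10^(L/10).
blower: 84.5 − 20·log₁₀(5.9/1.7) = 84.5 − 10.81 = 73.69 dB SPL.
refrigeration condenser: 85.7 − 20·log₁₀(11.5/1.1) = 85.7 − 20.39 = 65.31 dB SPL.
Σ 10^(L/10) = 2.680e+07 → L_total = 10·log₁₀(2.680e+07) = 74.28 dB SPL.

74 dB SPL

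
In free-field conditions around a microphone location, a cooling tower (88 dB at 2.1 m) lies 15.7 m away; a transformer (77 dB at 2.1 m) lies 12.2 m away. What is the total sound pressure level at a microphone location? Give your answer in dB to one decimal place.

First find each source's level at the receiver (point-source: −20·log₁₀(r/r_ref)), then combine on an intensity basis.
cooling tower: 88 − 20·log₁₀(15.7/2.1) = 88 − 17.47 = 70.53 dB.
transformer: 77 − 20·log₁₀(12.2/2.1) = 77 − 15.28 = 61.72 dB.
Σ 10^(L/10) = 1.277e+07 → L_total = 10·log₁₀(1.277e+07) = 71.06 dB.

71.1 dB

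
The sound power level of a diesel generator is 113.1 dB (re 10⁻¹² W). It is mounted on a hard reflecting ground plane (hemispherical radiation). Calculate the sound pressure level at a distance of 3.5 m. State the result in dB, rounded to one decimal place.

Free-field hemispherical radiation: L_p = L_w − 10·log₁₀(2π·r²), r = 3.5 m.
2π·r² = 76.97 m², 10·log₁₀ of that is 18.863 dB.
L_p = 113.1 − 18.863 = 94.24 dB.

94.2 dB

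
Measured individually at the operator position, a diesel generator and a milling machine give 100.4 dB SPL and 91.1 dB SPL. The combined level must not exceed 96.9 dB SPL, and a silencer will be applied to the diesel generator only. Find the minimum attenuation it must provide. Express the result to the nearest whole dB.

5 dB

Fixed contribution from the other source: Σ 10^(L/10) = 10^(91.1/10) = 1.288e+09 (91.10 dB SPL).
To meet 96.9 dB SPL overall, the treated diesel generator may contribute at most 10^(96.9/10) − 1.288e+09 = 3.610e+09, i.e. 95.57 dB SPL.
Required insertion loss = 100.4 − 95.57 = 4.83 dB.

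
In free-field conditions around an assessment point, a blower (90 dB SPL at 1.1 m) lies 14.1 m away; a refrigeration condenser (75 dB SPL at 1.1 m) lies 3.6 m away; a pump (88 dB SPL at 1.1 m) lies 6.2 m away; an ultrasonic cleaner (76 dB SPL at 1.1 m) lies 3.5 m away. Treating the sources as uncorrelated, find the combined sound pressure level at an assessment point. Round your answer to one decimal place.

Apply inverse-square spreading to bring every level to the receiver, then sum 10^(L/10).
blower: 90 − 20·log₁₀(14.1/1.1) = 90 − 22.16 = 67.84 dB SPL.
refrigeration condenser: 75 − 20·log₁₀(3.6/1.1) = 75 − 10.30 = 64.70 dB SPL.
pump: 88 − 20·log₁₀(6.2/1.1) = 88 − 15.02 = 72.98 dB SPL.
ultrasonic cleaner: 76 − 20·log₁₀(3.5/1.1) = 76 − 10.05 = 65.95 dB SPL.
Σ 10^(L/10) = 3.283e+07 → L_total = 10·log₁₀(3.283e+07) = 75.16 dB SPL.

75.2 dB SPL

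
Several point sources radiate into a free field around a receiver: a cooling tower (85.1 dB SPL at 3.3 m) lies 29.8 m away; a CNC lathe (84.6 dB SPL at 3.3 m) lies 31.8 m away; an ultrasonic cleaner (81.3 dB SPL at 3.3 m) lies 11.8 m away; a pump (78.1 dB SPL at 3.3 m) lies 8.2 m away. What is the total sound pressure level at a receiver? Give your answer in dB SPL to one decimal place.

Propagate each source to the receiver with L = L_ref − 20·log₁₀(r/r_ref), then add intensities.
cooling tower: 85.1 − 20·log₁₀(29.8/3.3) = 85.1 − 19.11 = 65.99 dB SPL.
CNC lathe: 84.6 − 20·log₁₀(31.8/3.3) = 84.6 − 19.68 = 64.92 dB SPL.
ultrasonic cleaner: 81.3 − 20·log₁₀(11.8/3.3) = 81.3 − 11.07 = 70.23 dB SPL.
pump: 78.1 − 20·log₁₀(8.2/3.3) = 78.1 − 7.91 = 70.19 dB SPL.
Σ 10^(L/10) = 2.808e+07 → L_total = 10·log₁₀(2.808e+07) = 74.48 dB SPL.

74.5 dB SPL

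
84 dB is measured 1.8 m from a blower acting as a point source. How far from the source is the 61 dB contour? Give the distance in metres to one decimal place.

Point-source spreading drops the level by 20·log₁₀(r₂/r₁); inverting, r₂/r₁ = 10^(ΔL/20).
r₂ = 1.8·10^((84−61)/20) = 1.8·10^(23.0/20) = 25.43 m.

25.4 m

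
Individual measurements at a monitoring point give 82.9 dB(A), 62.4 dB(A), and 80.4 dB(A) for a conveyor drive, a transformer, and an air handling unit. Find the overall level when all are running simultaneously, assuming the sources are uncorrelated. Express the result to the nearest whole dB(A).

85 dB(A)

For uncorrelated sources the intensities add, so convert each level to linear form, sum, and take 10·log₁₀ of the total.
Σ 10^(L/10) = 10^(82.9/10) + 10^(62.4/10) + 10^(80.4/10) = 3.064e+08.
L_total = 10·log₁₀(3.064e+08) = 84.86 dB(A).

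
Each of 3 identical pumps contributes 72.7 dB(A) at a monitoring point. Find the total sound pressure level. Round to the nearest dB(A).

77 dB(A)

N identical incoherent sources raise the level by 10·log₁₀ N.
L_total = 72.7 + 10·log₁₀(3) = 72.7 + 4.771 = 77.47 dB(A).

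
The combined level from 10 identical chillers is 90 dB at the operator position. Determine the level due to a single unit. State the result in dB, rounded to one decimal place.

80.0 dB

For N identical incoherent sources L_total = L₁ + 10·log₁₀ N, so L₁ = 90 − 10·log₁₀(10) = 90 − 10.000.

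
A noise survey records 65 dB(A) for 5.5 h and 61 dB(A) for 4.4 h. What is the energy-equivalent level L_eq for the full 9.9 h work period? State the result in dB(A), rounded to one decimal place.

Weight each interval's intensity by its duration and average over T = 9.9 h:
Σ tᵢ·10^(Lᵢ/10) = 5.5·10^(65/10) + 4.4·10^(61/10) = 2.293e+07.
L_eq = 10·log₁₀(2.293e+07/9.9) = 63.65 dB(A).

63.6 dB(A)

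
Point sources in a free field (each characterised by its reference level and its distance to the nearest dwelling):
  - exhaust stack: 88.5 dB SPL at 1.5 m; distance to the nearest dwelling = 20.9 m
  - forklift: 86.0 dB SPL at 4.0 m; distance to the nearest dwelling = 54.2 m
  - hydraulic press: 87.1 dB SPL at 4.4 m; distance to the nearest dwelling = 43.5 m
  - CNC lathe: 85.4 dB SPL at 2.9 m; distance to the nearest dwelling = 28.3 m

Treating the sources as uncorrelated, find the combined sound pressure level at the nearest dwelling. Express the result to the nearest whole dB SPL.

72 dB SPL

Apply inverse-square spreading to bring every level to the receiver, then sum 10^(L/10).
exhaust stack: 88.5 − 20·log₁₀(20.9/1.5) = 88.5 − 22.88 = 65.62 dB SPL.
forklift: 86.0 − 20·log₁₀(54.2/4.0) = 86.0 − 22.64 = 63.36 dB SPL.
hydraulic press: 87.1 − 20·log₁₀(43.5/4.4) = 87.1 − 19.90 = 67.20 dB SPL.
CNC lathe: 85.4 − 20·log₁₀(28.3/2.9) = 85.4 − 19.79 = 65.61 dB SPL.
Σ 10^(L/10) = 1.470e+07 → L_total = 10·log₁₀(1.470e+07) = 71.67 dB SPL.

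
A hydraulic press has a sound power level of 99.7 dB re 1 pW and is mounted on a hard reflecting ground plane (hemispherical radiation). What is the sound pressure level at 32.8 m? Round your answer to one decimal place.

L_p = L_w − 10·log₁₀(2π·r²) with r = 32.8 m.
2π·r² = 6760 m², 10·log₁₀ of that is 38.299 dB.
L_p = 99.7 − 38.299 = 61.40 dB.

61.4 dB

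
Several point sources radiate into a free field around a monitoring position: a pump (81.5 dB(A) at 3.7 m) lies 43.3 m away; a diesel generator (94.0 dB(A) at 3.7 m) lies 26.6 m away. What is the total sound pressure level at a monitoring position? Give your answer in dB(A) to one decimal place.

77.0 dB(A)

Propagate each source to the receiver with L = L_ref − 20·log₁₀(r/r_ref), then add intensities.
pump: 81.5 − 20·log₁₀(43.3/3.7) = 81.5 − 21.37 = 60.13 dB(A).
diesel generator: 94.0 − 20·log₁₀(26.6/3.7) = 94.0 − 17.13 = 76.87 dB(A).
Σ 10^(L/10) = 4.963e+07 → L_total = 10·log₁₀(4.963e+07) = 76.96 dB(A).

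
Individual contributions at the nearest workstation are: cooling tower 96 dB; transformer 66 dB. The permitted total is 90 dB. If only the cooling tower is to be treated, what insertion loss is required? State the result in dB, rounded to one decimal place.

Fixed contribution from the other source: Σ 10^(L/10) = 10^(66/10) = 3.981e+06 (66.00 dB).
To meet 90 dB overall, the treated cooling tower may contribute at most 10^(90/10) − 3.981e+06 = 9.960e+08, i.e. 89.98 dB.
So the cooling tower must be reduced from 96 to 89.98 dB: IL = 6.02 dB.

6.0 dB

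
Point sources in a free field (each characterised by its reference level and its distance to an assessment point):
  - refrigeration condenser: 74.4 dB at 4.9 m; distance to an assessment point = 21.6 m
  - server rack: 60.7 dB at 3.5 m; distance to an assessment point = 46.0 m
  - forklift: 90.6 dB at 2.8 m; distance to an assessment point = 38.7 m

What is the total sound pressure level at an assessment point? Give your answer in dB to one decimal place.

68.7 dB

Propagate each source to the receiver with L = L_ref − 20·log₁₀(r/r_ref), then add intensities.
refrigeration condenser: 74.4 − 20·log₁₀(21.6/4.9) = 74.4 − 12.89 = 61.51 dB.
server rack: 60.7 − 20·log₁₀(46.0/3.5) = 60.7 − 22.37 = 38.33 dB.
forklift: 90.6 − 20·log₁₀(38.7/2.8) = 90.6 − 22.81 = 67.79 dB.
Σ 10^(L/10) = 7.434e+06 → L_total = 10·log₁₀(7.434e+06) = 68.71 dB.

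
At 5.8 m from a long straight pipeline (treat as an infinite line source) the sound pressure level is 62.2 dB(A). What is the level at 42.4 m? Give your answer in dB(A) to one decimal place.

Line-source attenuation: ΔL = 10·log₁₀(r₂/r₁) = 10·log₁₀(42.4/5.8) = 8.639 dB.
L₂ = 62.2 − 10·log₁₀(42.4/5.8) = 62.2 − 8.639 = 53.56 dB(A).

53.6 dB(A)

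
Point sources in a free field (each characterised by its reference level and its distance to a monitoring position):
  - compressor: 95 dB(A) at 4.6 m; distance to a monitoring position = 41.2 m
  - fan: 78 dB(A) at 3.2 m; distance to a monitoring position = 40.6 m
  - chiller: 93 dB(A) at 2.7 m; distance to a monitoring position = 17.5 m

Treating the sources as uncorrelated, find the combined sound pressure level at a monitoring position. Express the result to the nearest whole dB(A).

First find each source's level at the receiver (point-source: −20·log₁₀(r/r_ref)), then combine on an intensity basis.
compressor: 95 − 20·log₁₀(41.2/4.6) = 95 − 19.04 = 75.96 dB(A).
fan: 78 − 20·log₁₀(40.6/3.2) = 78 − 22.07 = 55.93 dB(A).
chiller: 93 − 20·log₁₀(17.5/2.7) = 93 − 16.23 = 76.77 dB(A).
Σ 10^(L/10) = 8.731e+07 → L_total = 10·log₁₀(8.731e+07) = 79.41 dB(A).

79 dB(A)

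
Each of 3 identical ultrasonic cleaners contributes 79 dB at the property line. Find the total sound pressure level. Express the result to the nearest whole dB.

With 3 equal, uncorrelated contributions the intensity is 3× that of one unit, giving a rise of 10·log₁₀ 3.
L_total = 79 + 10·log₁₀(3) = 79 + 4.771 = 83.77 dB.

84 dB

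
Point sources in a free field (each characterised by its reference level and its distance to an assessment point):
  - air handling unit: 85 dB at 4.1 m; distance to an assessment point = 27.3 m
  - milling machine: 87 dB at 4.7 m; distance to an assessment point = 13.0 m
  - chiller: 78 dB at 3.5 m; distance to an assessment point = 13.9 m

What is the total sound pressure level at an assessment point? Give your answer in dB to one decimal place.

78.8 dB

Apply inverse-square spreading to bring every level to the receiver, then sum 10^(L/10).
air handling unit: 85 − 20·log₁₀(27.3/4.1) = 85 − 16.47 = 68.53 dB.
milling machine: 87 − 20·log₁₀(13.0/4.7) = 87 − 8.84 = 78.16 dB.
chiller: 78 − 20·log₁₀(13.9/3.5) = 78 − 11.98 = 66.02 dB.
Σ 10^(L/10) = 7.664e+07 → L_total = 10·log₁₀(7.664e+07) = 78.84 dB.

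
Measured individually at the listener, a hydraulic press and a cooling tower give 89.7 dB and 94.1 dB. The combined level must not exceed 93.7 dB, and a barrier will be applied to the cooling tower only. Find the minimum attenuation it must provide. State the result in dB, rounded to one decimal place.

Fixed contribution from the other source: Σ 10^(L/10) = 10^(89.7/10) = 9.333e+08 (89.70 dB).
The limit corresponds to 10^(93.7/10) = 2.344e+09; subtracting the fixed part leaves 1.411e+09 for the cooling tower, i.e. 91.50 dB.
So the cooling tower must be reduced from 94.1 to 91.50 dB: IL = 2.60 dB.

2.6 dB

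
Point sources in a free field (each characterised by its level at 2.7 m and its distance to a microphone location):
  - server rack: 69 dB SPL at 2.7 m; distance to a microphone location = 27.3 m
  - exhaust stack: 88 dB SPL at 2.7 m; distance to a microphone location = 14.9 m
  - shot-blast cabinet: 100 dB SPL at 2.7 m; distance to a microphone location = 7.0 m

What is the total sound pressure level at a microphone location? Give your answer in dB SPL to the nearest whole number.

First find each source's level at the receiver (point-source: −20·log₁₀(r/r_ref)), then combine on an intensity basis.
server rack: 69 − 20·log₁₀(27.3/2.7) = 69 − 20.10 = 48.90 dB SPL.
exhaust stack: 88 − 20·log₁₀(14.9/2.7) = 88 − 14.84 = 73.16 dB SPL.
shot-blast cabinet: 100 − 20·log₁₀(7.0/2.7) = 100 − 8.27 = 91.73 dB SPL.
Σ 10^(L/10) = 1.509e+09 → L_total = 10·log₁₀(1.509e+09) = 91.79 dB SPL.

92 dB SPL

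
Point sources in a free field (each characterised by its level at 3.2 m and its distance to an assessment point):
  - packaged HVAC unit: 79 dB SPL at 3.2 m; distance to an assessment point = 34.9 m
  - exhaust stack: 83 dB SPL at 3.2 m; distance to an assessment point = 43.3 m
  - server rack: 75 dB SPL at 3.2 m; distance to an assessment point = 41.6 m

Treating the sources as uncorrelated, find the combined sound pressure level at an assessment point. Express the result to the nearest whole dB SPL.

Apply inverse-square spreading to bring every level to the receiver, then sum 10^(L/10).
packaged HVAC unit: 79 − 20·log₁₀(34.9/3.2) = 79 − 20.75 = 58.25 dB SPL.
exhaust stack: 83 − 20·log₁₀(43.3/3.2) = 83 − 22.63 = 60.37 dB SPL.
server rack: 75 − 20·log₁₀(41.6/3.2) = 75 − 22.28 = 52.72 dB SPL.
Σ 10^(L/10) = 1.945e+06 → L_total = 10·log₁₀(1.945e+06) = 62.89 dB SPL.

63 dB SPL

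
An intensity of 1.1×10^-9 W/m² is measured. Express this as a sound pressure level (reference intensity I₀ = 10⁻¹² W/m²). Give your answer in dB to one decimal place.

30.4 dB

Dividing by I₀ shifts the exponent by 12: I/I₀ = 1.1×10^3.
L = 10·(0.0414 + 3) = 30.41 dB.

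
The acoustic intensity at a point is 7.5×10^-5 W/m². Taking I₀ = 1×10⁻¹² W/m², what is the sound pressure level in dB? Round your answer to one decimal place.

I/I₀ = 7.5×10^-5/10⁻¹² = 7.5×10^7, and L = 10·log₁₀(I/I₀).
L = 10·(0.8751 + 7) = 78.75 dB.

78.8 dB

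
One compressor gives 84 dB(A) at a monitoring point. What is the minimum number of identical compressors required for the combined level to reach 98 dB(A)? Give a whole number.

26

N identical sources give L₁ + 10·log₁₀ N, so require 10·log₁₀ N ≥ 98 − 84 = 14.0 dB.
N ≥ 10^(14.0/10) = 25.119, so N = 26.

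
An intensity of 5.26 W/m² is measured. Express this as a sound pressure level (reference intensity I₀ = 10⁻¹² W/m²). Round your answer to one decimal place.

Dividing by I₀ shifts the exponent by 12: I/I₀ = 5.26×10^12.
L = 10·(0.7210 + 12) = 127.21 dB.

127.2 dB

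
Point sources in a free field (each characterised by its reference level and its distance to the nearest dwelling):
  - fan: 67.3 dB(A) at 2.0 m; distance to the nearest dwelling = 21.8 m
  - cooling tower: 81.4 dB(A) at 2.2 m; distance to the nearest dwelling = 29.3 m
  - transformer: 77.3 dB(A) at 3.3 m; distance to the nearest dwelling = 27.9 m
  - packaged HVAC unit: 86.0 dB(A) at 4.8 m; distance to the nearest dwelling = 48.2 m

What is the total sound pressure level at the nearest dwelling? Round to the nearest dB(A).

First find each source's level at the receiver (point-source: −20·log₁₀(r/r_ref)), then combine on an intensity basis.
fan: 67.3 − 20·log₁₀(21.8/2.0) = 67.3 − 20.75 = 46.55 dB(A).
cooling tower: 81.4 − 20·log₁₀(29.3/2.2) = 81.4 − 22.49 = 58.91 dB(A).
transformer: 77.3 − 20·log₁₀(27.9/3.3) = 77.3 − 18.54 = 58.76 dB(A).
packaged HVAC unit: 86.0 − 20·log₁₀(48.2/4.8) = 86.0 − 20.04 = 65.96 dB(A).
Σ 10^(L/10) = 5.523e+06 → L_total = 10·log₁₀(5.523e+06) = 67.42 dB(A).

67 dB(A)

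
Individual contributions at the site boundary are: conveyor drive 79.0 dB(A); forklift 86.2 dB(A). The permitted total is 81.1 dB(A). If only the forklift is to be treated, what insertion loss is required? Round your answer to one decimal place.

The untreated sources together contribute 10^(79.0/10) = 7.943e+07, i.e. 79.00 dB(A).
To meet 81.1 dB(A) overall, the treated forklift may contribute at most 10^(81.1/10) − 7.943e+07 = 4.939e+07, i.e. 76.94 dB(A).
Required insertion loss = 86.2 − 76.94 = 9.26 dB.

9.3 dB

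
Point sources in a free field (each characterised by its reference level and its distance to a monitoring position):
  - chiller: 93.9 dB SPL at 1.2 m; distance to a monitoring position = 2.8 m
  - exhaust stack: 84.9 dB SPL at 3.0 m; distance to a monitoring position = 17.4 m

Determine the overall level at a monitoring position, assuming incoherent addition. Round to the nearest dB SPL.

87 dB SPL

First find each source's level at the receiver (point-source: −20·log₁₀(r/r_ref)), then combine on an intensity basis.
chiller: 93.9 − 20·log₁₀(2.8/1.2) = 93.9 − 7.36 = 86.54 dB SPL.
exhaust stack: 84.9 − 20·log₁₀(17.4/3.0) = 84.9 − 15.27 = 69.63 dB SPL.
Σ 10^(L/10) = 4.601e+08 → L_total = 10·log₁₀(4.601e+08) = 86.63 dB SPL.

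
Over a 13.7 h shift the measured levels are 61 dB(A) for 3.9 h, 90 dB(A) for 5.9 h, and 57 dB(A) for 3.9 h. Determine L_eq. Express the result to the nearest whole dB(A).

86 dB(A)

The energy average is taken in the linear domain: L_eq = 10·log₁₀[(Σ tᵢ·10^(Lᵢ/10))/T], T = 13.7 h.
Σ tᵢ·10^(Lᵢ/10) = 3.9·10^(61/10) + 5.9·10^(90/10) + 3.9·10^(57/10) = 5.907e+09.
L_eq = 10·log₁₀(5.907e+09/13.7) = 86.35 dB(A).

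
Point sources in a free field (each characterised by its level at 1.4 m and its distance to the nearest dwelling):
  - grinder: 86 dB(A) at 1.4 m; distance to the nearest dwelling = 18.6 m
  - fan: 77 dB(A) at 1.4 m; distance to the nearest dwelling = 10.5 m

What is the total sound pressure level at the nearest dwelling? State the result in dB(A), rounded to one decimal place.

Propagate each source to the receiver with L = L_ref − 20·log₁₀(r/r_ref), then add intensities.
grinder: 86 − 20·log₁₀(18.6/1.4) = 86 − 22.47 = 63.53 dB(A).
fan: 77 − 20·log₁₀(10.5/1.4) = 77 − 17.50 = 59.50 dB(A).
Σ 10^(L/10) = 3.146e+06 → L_total = 10·log₁₀(3.146e+06) = 64.98 dB(A).

65.0 dB(A)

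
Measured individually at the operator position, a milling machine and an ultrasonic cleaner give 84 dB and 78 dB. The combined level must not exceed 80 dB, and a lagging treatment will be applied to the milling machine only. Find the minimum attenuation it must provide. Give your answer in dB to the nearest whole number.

Fixed contribution from the other source: Σ 10^(L/10) = 10^(78/10) = 6.310e+07 (78.00 dB).
To meet 80 dB overall, the treated milling machine may contribute at most 10^(80/10) − 6.310e+07 = 3.690e+07, i.e. 75.67 dB.
So the milling machine must be reduced from 84 to 75.67 dB: IL = 8.33 dB.

8 dB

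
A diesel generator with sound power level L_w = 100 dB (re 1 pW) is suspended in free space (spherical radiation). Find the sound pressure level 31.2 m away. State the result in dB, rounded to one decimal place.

L_p = L_w − 10·log₁₀(4π·r²) with r = 31.2 m.
4π·r² = 1.223e+04 m², 10·log₁₀ of that is 40.875 dB.
L_p = 100 − 40.875 = 59.12 dB.

59.1 dB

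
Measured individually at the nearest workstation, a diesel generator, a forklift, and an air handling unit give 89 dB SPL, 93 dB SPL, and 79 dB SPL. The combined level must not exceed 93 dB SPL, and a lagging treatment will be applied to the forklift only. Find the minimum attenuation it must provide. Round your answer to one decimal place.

2.5 dB

Everything except the forklift sums to 10^(89/10) + 10^(79/10) = 8.738e+08 in linear terms, 89.41 dB SPL.
To meet 93 dB SPL overall, the treated forklift may contribute at most 10^(93/10) − 8.738e+08 = 1.122e+09, i.e. 90.50 dB SPL.
So the forklift must be reduced from 93 to 90.50 dB SPL: IL = 2.50 dB.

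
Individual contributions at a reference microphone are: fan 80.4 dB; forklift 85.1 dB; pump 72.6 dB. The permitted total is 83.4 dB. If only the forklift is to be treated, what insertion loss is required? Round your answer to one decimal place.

5.5 dB

Everything except the forklift sums to 10^(80.4/10) + 10^(72.6/10) = 1.278e+08 in linear terms, 81.07 dB.
To meet 83.4 dB overall, the treated forklift may contribute at most 10^(83.4/10) − 1.278e+08 = 9.093e+07, i.e. 79.59 dB.
So the forklift must be reduced from 85.1 to 79.59 dB: IL = 5.51 dB.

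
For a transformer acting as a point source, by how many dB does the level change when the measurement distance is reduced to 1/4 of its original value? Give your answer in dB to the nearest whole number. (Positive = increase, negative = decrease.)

+12 dB

With spherical spreading the level changes by −20·log₁₀(r₂/r₁).
ΔL = −20·log₁₀(0.25) = +12.04 dB.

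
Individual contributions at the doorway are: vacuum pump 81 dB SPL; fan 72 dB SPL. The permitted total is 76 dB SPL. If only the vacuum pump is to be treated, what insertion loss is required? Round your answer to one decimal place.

Fixed contribution from the other source: Σ 10^(L/10) = 10^(72/10) = 1.585e+07 (72.00 dB SPL).
The limit corresponds to 10^(76/10) = 3.981e+07; subtracting the fixed part leaves 2.396e+07 for the vacuum pump, i.e. 73.80 dB SPL.
So the vacuum pump must be reduced from 81 to 73.80 dB SPL: IL = 7.20 dB.

7.2 dB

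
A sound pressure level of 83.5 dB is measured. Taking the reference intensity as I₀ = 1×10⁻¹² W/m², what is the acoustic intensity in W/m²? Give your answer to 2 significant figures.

0.00022 W/m²

I = I₀·10^(L/10) = 10⁻¹² × 10^(83.5/10) = 10^(-3.650).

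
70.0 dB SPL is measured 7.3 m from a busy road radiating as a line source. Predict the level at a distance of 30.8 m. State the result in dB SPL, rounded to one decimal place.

63.7 dB SPL

Cylindrical spreading from a line source gives a 10·log₁₀(r₂/r₁) drop.
L₂ = 70.0 − 10·log₁₀(30.8/7.3) = 70.0 − 6.252 = 63.75 dB SPL.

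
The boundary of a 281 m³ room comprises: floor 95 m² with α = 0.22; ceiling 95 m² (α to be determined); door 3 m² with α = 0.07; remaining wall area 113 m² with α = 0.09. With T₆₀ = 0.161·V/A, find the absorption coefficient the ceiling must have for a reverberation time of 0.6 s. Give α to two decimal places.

0.46

Required total absorption A = 0.161·281/0.6 = 75.40 m².
Absorption from the other surfaces = 95·0.22 + 3·0.07 + 113·0.09 = 31.28 m², so the ceiling must supply 44.12 m² over 95 m².
α = 44.12/95 = 0.464.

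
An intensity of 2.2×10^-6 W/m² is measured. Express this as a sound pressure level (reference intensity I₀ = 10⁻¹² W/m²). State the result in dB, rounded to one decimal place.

L = 10·log₁₀(I/I₀) = 10·log₁₀(2.2×10^-6/10⁻¹²) = 10·log₁₀(2.2×10^6).
L = 10·(0.3424 + 6) = 63.42 dB.

63.4 dB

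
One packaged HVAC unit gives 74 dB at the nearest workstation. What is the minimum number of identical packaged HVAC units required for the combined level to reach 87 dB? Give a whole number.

20

The shortfall is 87 − 74 = 13.0 dB, and N units add 10·log₁₀ N, so need 10·log₁₀ N ≥ 13.0.
N ≥ 10^(13.0/10) = 19.953, so N = 20.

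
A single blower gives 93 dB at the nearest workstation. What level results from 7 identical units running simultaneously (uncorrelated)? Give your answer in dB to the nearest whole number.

101 dB

N identical incoherent sources raise the level by 10·log₁₀ N.
L_total = 93 + 10·log₁₀(7) = 93 + 8.451 = 101.45 dB.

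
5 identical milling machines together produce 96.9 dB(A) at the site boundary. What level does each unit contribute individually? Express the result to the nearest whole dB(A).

90 dB(A)

5 equal contributions raise the level by 10·log₁₀ 5 = 6.990 dB, so each unit alone gives 96.9 − 6.990.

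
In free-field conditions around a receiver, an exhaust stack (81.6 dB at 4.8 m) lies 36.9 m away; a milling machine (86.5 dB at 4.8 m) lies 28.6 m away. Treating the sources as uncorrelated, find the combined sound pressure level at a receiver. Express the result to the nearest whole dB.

Apply inverse-square spreading to bring every level to the receiver, then sum 10^(L/10).
exhaust stack: 81.6 − 20·log₁₀(36.9/4.8) = 81.6 − 17.72 = 63.88 dB.
milling machine: 86.5 − 20·log₁₀(28.6/4.8) = 86.5 − 15.50 = 71.00 dB.
Σ 10^(L/10) = 1.503e+07 → L_total = 10·log₁₀(1.503e+07) = 71.77 dB.

72 dB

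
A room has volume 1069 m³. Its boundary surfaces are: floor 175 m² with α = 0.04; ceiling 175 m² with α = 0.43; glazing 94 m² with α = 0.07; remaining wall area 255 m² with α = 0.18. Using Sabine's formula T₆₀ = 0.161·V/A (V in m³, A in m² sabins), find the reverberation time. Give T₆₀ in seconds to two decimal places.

1.28 s

A = Σ Sᵢαᵢ = 175·0.04 + 175·0.43 + 94·0.07 + 255·0.18 = 134.73 m².
T₆₀ = 0.161 × 1069 / 134.73 = 1.277 s.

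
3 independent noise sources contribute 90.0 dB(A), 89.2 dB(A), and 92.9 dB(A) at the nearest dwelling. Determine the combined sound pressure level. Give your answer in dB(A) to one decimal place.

95.8 dB(A)

For uncorrelated sources the intensities add, so convert each level to linear form, sum, and take 10·log₁₀ of the total.
Σ 10^(L/10) = 10^(90.0/10) + 10^(89.2/10) + 10^(92.9/10) = 3.782e+09.
L_total = 10·log₁₀(3.782e+09) = 95.78 dB(A).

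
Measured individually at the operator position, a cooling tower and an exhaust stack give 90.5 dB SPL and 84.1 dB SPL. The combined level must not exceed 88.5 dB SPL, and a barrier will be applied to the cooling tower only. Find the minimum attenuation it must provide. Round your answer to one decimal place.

4.0 dB

Fixed contribution from the other source: Σ 10^(L/10) = 10^(84.1/10) = 2.570e+08 (84.10 dB SPL).
The limit corresponds to 10^(88.5/10) = 7.079e+08; subtracting the fixed part leaves 4.509e+08 for the cooling tower, i.e. 86.54 dB SPL.
Required insertion loss = 90.5 − 86.54 = 3.96 dB.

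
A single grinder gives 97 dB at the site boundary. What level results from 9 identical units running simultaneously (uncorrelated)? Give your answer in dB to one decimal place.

106.5 dB

L_total = L₁ + 10·log₁₀ N for N identical incoherent sources.
L_total = 97 + 10·log₁₀(9) = 97 + 9.542 = 106.54 dB.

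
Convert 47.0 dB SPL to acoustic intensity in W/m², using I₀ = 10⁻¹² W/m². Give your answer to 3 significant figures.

5.01e-08 W/m²

L = 10·log₁₀(I/I₀) ⇒ I = I₀·10^(L/10) = 10⁻¹² × 10^4.70.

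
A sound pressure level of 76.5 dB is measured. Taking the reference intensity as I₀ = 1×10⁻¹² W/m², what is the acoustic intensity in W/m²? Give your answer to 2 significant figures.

4.5e-05 W/m²

L = 10·log₁₀(I/I₀) ⇒ I = I₀·10^(L/10) = 10⁻¹² × 10^7.65.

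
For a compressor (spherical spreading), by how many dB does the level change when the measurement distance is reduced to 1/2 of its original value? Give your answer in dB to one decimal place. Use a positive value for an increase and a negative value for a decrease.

Point-source spreading: ΔL = −20·log₁₀(r₂/r₁).
ΔL = −20·log₁₀(0.5) = +6.02 dB.

+6.0 dB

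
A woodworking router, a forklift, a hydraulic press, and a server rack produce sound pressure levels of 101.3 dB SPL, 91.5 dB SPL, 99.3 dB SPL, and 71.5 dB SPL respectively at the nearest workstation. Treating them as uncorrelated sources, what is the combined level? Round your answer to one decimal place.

Incoherent sources combine by intensity addition: L_total = 10·log₁₀(Σ 10^(L_i/10)).
Σ 10^(L/10) = 10^(101.3/10) + 10^(91.5/10) + 10^(99.3/10) + 10^(71.5/10) = 2.343e+10.
L_total = 10·log₁₀(2.343e+10) = 103.70 dB SPL.

103.7 dB SPL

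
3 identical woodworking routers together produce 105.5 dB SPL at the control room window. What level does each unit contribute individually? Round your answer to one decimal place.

100.7 dB SPL

Dividing the total intensity by 3 lowers the level by 10·log₁₀ 3 = 4.771 dB: L₁ = 105.5 − 4.771.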